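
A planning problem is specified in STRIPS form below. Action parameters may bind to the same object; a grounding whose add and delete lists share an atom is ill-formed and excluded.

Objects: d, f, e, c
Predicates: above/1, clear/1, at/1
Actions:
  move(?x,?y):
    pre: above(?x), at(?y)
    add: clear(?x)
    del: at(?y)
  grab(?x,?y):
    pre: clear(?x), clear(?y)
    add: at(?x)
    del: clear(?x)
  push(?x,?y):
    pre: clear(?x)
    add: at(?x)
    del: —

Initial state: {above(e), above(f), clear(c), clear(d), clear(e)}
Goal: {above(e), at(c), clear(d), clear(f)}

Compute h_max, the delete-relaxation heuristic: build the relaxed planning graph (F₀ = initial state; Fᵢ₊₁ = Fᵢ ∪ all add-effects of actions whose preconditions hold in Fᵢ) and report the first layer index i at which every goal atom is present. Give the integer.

2

F0 = init (5 atoms)
F1 = F0 ∪ {at(c), at(d), at(e)}  (8 atoms)
F2 = F1 ∪ {clear(f)}  (9 atoms)
goal ⊆ F2  ⇒  h_max = 2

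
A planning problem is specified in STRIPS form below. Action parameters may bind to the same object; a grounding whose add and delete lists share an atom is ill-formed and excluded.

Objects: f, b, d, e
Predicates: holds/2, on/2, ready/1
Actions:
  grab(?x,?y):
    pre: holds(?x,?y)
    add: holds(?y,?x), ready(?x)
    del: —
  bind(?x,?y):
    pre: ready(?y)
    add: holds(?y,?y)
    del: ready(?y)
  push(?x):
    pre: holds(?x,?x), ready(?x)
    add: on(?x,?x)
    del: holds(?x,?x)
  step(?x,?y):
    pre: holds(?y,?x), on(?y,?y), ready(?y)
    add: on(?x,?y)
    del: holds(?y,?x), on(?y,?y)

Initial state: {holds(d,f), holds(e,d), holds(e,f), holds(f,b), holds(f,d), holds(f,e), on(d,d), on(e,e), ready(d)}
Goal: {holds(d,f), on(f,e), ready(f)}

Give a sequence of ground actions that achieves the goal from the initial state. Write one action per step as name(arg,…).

1. grab(f,b)  →  {holds(b,f), holds(d,f), holds(e,d), holds(e,f), holds(f,b), holds(f,d), holds(f,e), on(d,d), on(e,e), ready(d), ready(f)}
2. grab(e,f)  →  {holds(b,f), holds(d,f), holds(e,d), holds(e,f), holds(f,b), holds(f,d), holds(f,e), on(d,d), on(e,e), ready(d), ready(e), ready(f)}
3. step(f,e)  →  {holds(b,f), holds(d,f), holds(e,d), holds(f,b), holds(f,d), holds(f,e), on(d,d), on(f,e), ready(d), ready(e), ready(f)}

grab(f,b); grab(e,f); step(f,e)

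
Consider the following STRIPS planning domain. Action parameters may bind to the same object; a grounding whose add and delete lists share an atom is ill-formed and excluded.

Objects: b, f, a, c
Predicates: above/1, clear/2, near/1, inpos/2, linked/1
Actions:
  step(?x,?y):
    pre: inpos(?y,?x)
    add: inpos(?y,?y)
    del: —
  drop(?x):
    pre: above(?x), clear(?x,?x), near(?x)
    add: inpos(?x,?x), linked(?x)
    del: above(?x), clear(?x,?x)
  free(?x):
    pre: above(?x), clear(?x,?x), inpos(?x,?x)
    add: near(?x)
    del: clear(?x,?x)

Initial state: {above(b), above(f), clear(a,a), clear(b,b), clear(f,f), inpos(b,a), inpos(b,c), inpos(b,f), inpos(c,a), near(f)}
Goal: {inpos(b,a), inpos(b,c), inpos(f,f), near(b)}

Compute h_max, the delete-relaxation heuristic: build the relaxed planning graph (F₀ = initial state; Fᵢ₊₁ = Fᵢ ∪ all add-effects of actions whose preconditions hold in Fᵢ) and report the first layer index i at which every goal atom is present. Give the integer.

F0 = init (10 atoms)
F1 = F0 ∪ {inpos(b,b), inpos(c,c), inpos(f,f), linked(f)}  (14 atoms)
F2 = F1 ∪ {near(b)}  (15 atoms)
goal ⊆ F2  ⇒  h_max = 2

2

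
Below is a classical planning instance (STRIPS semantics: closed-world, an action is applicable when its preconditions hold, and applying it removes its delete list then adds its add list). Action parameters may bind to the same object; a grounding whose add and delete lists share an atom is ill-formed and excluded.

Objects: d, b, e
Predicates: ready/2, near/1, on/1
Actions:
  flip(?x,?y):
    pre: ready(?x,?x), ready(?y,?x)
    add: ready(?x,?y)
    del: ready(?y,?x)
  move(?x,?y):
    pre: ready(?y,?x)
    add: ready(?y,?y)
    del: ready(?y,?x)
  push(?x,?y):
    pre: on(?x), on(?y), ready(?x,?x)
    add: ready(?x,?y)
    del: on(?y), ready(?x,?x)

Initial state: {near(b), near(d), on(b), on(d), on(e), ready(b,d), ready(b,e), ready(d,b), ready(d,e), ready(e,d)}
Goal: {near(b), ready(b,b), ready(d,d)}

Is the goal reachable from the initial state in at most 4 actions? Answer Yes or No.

1. move(d,b)  →  {near(b), near(d), on(b), on(d), on(e), ready(b,b), ready(b,e), ready(d,b), ready(d,e), ready(e,d)}
2. move(b,d)  →  {near(b), near(d), on(b), on(d), on(e), ready(b,b), ready(b,e), ready(d,d), ready(d,e), ready(e,d)}
optimal plan length = 2; 2 ≤ 4

Yes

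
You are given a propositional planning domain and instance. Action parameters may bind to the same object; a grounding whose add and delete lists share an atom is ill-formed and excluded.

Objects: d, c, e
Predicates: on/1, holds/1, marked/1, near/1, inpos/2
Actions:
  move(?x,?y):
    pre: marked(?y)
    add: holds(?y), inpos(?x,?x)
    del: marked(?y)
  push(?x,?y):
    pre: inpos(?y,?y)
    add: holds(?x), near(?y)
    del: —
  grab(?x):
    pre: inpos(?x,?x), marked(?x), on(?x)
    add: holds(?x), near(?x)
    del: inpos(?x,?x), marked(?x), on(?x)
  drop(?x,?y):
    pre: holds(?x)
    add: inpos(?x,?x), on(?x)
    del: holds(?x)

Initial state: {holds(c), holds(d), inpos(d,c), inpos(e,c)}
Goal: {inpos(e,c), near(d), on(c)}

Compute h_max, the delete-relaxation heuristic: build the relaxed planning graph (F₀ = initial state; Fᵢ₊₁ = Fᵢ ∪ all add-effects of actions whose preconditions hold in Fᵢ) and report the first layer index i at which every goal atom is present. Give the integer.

2

F0 = init (4 atoms)
F1 = F0 ∪ {inpos(c,c), inpos(d,d), on(c), on(d)}  (8 atoms)
F2 = F1 ∪ {holds(e), near(c), near(d)}  (11 atoms)
goal ⊆ F2  ⇒  h_max = 2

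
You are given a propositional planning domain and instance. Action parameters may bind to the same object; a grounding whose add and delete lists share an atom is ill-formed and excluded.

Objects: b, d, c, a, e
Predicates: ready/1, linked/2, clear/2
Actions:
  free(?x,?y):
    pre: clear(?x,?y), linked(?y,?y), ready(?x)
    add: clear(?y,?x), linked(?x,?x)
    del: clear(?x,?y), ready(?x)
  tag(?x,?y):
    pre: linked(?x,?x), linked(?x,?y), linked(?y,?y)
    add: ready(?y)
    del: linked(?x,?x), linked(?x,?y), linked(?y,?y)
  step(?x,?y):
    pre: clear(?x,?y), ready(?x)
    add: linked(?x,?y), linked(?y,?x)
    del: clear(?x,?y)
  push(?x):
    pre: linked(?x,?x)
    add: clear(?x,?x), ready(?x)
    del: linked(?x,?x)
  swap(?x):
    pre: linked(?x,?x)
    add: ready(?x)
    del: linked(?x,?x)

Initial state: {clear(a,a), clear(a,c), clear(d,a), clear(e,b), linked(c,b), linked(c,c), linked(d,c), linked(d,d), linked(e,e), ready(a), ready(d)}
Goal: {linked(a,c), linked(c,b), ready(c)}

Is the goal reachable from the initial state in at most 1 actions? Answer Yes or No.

1. tag(d,c)  →  {clear(a,a), clear(a,c), clear(d,a), clear(e,b), linked(c,b), linked(e,e), ready(a), ready(c), ready(d)}
2. step(a,c)  →  {clear(a,a), clear(d,a), clear(e,b), linked(a,c), linked(c,a), linked(c,b), linked(e,e), ready(a), ready(c), ready(d)}
optimal plan length = 2; 2 > 1

No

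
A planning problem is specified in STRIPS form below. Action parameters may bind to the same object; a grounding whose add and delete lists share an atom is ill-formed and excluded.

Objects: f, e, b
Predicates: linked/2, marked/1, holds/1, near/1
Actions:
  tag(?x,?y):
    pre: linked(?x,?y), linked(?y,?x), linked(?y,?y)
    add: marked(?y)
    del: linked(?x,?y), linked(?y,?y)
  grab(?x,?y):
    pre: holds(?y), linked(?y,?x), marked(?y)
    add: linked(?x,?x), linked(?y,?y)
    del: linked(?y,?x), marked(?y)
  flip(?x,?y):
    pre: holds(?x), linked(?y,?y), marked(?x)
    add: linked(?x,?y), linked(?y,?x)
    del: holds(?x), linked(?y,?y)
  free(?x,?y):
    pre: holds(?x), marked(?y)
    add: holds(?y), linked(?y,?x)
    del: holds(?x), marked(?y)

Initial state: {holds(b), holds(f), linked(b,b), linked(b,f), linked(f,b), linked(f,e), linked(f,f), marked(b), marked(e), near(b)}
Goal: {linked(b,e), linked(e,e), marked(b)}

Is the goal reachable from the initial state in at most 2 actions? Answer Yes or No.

1. tag(f,f)  →  {holds(b), holds(f), linked(b,b), linked(b,f), linked(f,b), linked(f,e), marked(b), marked(e), marked(f), near(b)}
2. grab(e,f)  →  {holds(b), holds(f), linked(b,b), linked(b,f), linked(e,e), linked(f,b), linked(f,f), marked(b), marked(e), near(b)}
3. free(f,e)  →  {holds(b), holds(e), linked(b,b), linked(b,f), linked(e,e), linked(e,f), linked(f,b), linked(f,f), marked(b), near(b)}
4. free(e,b)  →  {holds(b), linked(b,b), linked(b,e), linked(b,f), linked(e,e), linked(e,f), linked(f,b), linked(f,f), near(b)}
5. tag(f,b)  →  {holds(b), linked(b,e), linked(b,f), linked(e,e), linked(e,f), linked(f,f), marked(b), near(b)}
optimal plan length = 5; 5 > 2

No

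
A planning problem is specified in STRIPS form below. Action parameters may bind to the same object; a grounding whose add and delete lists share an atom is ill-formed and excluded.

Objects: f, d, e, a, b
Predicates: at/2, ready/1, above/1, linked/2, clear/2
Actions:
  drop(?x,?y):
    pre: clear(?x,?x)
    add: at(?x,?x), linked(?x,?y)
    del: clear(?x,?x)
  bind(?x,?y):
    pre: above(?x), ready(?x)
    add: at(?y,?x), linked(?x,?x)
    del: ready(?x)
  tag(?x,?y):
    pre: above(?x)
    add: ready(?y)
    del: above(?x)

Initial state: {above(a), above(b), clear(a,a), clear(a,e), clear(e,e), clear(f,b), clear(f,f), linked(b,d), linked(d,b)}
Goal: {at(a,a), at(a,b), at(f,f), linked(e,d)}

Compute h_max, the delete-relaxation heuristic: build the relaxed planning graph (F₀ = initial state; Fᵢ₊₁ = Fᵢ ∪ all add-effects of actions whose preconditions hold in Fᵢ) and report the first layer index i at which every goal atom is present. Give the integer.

2

F0 = init (9 atoms)
F1 = F0 ∪ {at(a,a), at(e,e), at(f,f), linked(a,a), linked(a,b), linked(a,d), linked(a,e), linked(a,f), linked(e,a), linked(e,b), linked(e,d), linked(e,e), linked(e,f), linked(f,a), linked(f,b), linked(f,d), linked(f,e), linked(f,f), ready(a), ready(b), ready(d), ready(e), ready(f)}  (32 atoms)
F2 = F1 ∪ {at(a,b), at(b,a), at(b,b), at(d,a), at(d,b), at(e,a), at(e,b), at(f,a), at(f,b), linked(b,b)}  (42 atoms)
goal ⊆ F2  ⇒  h_max = 2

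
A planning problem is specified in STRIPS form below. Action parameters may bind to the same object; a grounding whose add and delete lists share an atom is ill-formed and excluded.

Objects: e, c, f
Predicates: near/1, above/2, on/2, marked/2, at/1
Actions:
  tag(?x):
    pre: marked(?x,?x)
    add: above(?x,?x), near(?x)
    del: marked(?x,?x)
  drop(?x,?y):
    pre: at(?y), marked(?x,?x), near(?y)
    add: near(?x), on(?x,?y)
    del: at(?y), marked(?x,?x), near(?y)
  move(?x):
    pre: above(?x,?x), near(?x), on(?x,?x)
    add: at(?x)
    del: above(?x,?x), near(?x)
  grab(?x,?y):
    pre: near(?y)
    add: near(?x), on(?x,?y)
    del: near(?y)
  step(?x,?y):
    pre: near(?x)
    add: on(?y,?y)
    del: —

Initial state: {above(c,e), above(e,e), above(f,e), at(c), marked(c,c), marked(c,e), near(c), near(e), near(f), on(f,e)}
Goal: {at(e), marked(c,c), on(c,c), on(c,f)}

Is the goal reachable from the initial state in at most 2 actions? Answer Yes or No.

1. grab(c,f)  →  {above(c,e), above(e,e), above(f,e), at(c), marked(c,c), marked(c,e), near(c), near(e), on(c,f), on(f,e)}
2. step(e,e)  →  {above(c,e), above(e,e), above(f,e), at(c), marked(c,c), marked(c,e), near(c), near(e), on(c,f), on(e,e), on(f,e)}
3. move(e)  →  {above(c,e), above(f,e), at(c), at(e), marked(c,c), marked(c,e), near(c), on(c,f), on(e,e), on(f,e)}
4. step(c,c)  →  {above(c,e), above(f,e), at(c), at(e), marked(c,c), marked(c,e), near(c), on(c,c), on(c,f), on(e,e), on(f,e)}
optimal plan length = 4; 4 > 2

No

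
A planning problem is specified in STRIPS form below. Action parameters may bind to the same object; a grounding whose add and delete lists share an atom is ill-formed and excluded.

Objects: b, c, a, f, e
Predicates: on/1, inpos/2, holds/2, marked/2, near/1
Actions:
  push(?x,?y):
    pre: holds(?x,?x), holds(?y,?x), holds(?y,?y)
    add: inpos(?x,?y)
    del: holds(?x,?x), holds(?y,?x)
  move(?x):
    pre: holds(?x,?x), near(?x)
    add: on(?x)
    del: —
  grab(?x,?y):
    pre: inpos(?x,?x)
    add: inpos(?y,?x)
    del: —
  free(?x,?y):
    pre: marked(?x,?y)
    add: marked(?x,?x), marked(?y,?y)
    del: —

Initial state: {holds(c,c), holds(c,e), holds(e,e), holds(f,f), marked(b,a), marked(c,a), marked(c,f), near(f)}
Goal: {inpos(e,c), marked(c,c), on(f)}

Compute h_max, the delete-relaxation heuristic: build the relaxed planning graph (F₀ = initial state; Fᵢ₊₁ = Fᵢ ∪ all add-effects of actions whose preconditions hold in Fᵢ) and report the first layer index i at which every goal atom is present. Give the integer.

1

F0 = init (8 atoms)
F1 = F0 ∪ {inpos(c,c), inpos(e,c), inpos(e,e), inpos(f,f), marked(a,a), marked(b,b), marked(c,c), marked(f,f), on(f)}  (17 atoms)
goal ⊆ F1  ⇒  h_max = 1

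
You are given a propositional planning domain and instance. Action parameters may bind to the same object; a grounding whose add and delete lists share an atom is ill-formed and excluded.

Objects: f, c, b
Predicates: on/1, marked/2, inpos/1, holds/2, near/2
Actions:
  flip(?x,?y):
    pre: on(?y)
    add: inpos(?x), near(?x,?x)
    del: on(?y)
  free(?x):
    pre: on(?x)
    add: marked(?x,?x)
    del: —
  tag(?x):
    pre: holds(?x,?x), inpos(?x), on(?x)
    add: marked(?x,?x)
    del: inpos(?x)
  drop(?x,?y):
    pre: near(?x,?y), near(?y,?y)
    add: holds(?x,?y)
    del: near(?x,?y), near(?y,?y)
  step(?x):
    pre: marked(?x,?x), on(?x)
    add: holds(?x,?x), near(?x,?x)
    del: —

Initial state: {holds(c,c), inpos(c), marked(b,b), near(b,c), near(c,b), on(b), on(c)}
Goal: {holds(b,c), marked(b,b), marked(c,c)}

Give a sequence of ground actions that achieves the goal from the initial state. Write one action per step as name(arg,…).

1. flip(c,b)  →  {holds(c,c), inpos(c), marked(b,b), near(b,c), near(c,b), near(c,c), on(c)}
2. free(c)  →  {holds(c,c), inpos(c), marked(b,b), marked(c,c), near(b,c), near(c,b), near(c,c), on(c)}
3. drop(b,c)  →  {holds(b,c), holds(c,c), inpos(c), marked(b,b), marked(c,c), near(c,b), on(c)}

flip(c,b); free(c); drop(b,c)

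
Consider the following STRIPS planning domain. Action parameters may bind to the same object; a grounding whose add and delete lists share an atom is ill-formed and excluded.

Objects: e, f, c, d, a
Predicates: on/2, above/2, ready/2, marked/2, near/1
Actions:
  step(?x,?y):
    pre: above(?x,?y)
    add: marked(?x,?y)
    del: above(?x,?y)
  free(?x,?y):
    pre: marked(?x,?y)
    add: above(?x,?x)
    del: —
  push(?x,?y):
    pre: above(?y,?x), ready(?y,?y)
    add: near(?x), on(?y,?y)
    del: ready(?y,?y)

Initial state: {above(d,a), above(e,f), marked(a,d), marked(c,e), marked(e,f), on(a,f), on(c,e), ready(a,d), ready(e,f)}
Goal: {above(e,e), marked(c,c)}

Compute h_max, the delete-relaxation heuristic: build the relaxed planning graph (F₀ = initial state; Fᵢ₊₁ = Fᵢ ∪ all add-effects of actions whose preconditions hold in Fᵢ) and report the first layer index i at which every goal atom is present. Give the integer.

2

F0 = init (9 atoms)
F1 = F0 ∪ {above(a,a), above(c,c), above(e,e), marked(d,a)}  (13 atoms)
F2 = F1 ∪ {above(d,d), marked(a,a), marked(c,c), marked(e,e)}  (17 atoms)
goal ⊆ F2  ⇒  h_max = 2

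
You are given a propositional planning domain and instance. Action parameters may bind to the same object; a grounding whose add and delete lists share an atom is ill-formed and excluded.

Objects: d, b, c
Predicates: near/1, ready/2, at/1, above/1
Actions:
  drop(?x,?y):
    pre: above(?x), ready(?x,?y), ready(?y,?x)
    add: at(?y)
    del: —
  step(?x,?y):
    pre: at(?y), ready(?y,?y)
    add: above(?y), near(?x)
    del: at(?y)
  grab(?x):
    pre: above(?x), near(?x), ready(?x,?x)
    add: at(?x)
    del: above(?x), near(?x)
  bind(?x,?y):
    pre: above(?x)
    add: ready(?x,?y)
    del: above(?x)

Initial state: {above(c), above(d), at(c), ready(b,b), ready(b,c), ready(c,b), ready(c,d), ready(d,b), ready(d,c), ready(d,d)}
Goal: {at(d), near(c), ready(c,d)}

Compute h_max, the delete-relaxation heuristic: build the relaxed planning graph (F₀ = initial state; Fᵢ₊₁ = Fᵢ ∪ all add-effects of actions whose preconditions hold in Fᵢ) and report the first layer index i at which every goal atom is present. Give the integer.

2

F0 = init (10 atoms)
F1 = F0 ∪ {at(b), at(d), ready(c,c)}  (13 atoms)
F2 = F1 ∪ {above(b), near(b), near(c), near(d)}  (17 atoms)
goal ⊆ F2  ⇒  h_max = 2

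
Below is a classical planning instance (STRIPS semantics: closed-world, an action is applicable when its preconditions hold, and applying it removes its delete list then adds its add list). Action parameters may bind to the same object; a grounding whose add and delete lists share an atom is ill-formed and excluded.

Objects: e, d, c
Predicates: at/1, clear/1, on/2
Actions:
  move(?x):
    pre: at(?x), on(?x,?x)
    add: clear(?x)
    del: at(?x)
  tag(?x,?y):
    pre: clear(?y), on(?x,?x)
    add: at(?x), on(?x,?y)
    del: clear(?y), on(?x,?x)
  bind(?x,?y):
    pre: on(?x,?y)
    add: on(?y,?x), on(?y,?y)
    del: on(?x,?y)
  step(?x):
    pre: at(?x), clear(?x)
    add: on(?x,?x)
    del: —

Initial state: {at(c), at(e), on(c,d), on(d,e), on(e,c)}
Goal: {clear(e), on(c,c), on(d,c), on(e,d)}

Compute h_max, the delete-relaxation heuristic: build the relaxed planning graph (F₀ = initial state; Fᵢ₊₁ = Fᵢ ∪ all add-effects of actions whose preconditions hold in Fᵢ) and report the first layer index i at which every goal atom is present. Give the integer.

2

F0 = init (5 atoms)
F1 = F0 ∪ {on(c,c), on(c,e), on(d,c), on(d,d), on(e,d), on(e,e)}  (11 atoms)
F2 = F1 ∪ {clear(c), clear(e)}  (13 atoms)
goal ⊆ F2  ⇒  h_max = 2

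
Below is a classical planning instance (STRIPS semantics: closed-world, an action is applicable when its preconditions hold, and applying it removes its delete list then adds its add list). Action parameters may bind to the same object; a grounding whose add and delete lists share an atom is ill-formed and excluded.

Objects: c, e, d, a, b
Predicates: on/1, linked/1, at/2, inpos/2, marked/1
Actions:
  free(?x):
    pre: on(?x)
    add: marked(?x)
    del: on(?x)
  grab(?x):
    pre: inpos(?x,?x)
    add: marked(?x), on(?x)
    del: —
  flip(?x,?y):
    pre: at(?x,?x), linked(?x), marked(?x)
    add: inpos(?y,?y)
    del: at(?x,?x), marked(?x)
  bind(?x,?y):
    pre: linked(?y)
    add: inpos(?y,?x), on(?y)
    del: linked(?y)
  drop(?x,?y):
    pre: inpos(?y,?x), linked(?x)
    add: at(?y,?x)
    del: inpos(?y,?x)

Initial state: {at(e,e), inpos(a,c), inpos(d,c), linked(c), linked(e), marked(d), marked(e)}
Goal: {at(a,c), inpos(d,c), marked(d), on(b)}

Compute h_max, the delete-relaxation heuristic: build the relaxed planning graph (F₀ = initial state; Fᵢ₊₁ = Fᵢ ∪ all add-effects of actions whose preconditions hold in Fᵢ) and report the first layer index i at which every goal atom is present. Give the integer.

F0 = init (7 atoms)
F1 = F0 ∪ {at(a,c), at(d,c), inpos(a,a), inpos(b,b), inpos(c,a), inpos(c,b), inpos(c,c), inpos(c,d), inpos(c,e), inpos(d,d), inpos(e,a), inpos(e,b), inpos(e,c), inpos(e,d), inpos(e,e), on(c), on(e)}  (24 atoms)
F2 = F1 ∪ {at(c,c), at(c,e), at(e,c), marked(a), marked(b), marked(c), on(a), on(b), on(d)}  (33 atoms)
goal ⊆ F2  ⇒  h_max = 2

2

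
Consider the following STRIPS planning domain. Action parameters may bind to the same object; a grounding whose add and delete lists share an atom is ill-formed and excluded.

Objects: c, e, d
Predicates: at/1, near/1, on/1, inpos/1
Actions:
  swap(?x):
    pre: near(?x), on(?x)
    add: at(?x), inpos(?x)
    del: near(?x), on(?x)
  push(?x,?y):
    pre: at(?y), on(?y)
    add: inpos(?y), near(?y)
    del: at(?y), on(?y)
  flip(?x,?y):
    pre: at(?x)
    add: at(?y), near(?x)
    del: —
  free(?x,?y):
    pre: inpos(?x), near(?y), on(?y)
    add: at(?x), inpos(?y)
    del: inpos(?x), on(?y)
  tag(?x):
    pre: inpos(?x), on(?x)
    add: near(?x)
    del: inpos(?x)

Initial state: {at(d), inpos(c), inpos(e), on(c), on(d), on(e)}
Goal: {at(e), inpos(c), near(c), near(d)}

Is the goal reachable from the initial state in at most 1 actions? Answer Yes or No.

1. flip(d,c)  →  {at(c), at(d), inpos(c), inpos(e), near(d), on(c), on(d), on(e)}
2. flip(c,e)  →  {at(c), at(d), at(e), inpos(c), inpos(e), near(c), near(d), on(c), on(d), on(e)}
optimal plan length = 2; 2 > 1

No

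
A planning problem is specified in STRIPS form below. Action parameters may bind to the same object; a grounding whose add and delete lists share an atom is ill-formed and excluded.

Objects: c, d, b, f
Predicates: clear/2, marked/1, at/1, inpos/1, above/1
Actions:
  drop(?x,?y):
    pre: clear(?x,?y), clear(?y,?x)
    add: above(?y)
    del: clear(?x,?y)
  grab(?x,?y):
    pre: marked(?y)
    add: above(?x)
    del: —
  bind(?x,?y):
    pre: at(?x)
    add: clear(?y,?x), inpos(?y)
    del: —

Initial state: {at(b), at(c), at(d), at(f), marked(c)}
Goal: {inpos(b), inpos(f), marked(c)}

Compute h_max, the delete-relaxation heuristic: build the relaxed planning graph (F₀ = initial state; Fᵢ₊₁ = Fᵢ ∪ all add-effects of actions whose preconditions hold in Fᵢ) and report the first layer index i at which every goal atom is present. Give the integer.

F0 = init (5 atoms)
F1 = F0 ∪ {above(b), above(c), above(d), above(f), clear(b,b), clear(b,c), clear(b,d), clear(b,f), clear(c,b), clear(c,c), clear(c,d), clear(c,f), clear(d,b), clear(d,c), clear(d,d), clear(d,f), clear(f,b), clear(f,c), clear(f,d), clear(f,f), inpos(b), inpos(c), inpos(d), inpos(f)}  (29 atoms)
goal ⊆ F1  ⇒  h_max = 1

1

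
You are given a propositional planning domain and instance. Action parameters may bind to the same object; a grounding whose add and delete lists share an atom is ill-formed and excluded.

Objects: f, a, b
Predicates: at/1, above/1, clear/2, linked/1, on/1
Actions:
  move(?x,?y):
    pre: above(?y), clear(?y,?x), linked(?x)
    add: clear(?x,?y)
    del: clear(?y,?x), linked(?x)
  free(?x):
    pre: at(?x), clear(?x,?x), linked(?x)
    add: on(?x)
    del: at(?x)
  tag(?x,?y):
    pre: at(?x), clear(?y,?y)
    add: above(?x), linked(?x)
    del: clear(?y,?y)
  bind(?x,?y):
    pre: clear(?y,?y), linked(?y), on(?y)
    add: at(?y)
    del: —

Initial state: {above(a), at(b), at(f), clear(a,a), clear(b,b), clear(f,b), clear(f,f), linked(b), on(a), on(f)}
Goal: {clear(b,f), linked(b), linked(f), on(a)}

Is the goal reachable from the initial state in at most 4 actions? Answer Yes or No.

Yes

1. tag(f,f)  →  {above(a), above(f), at(b), at(f), clear(a,a), clear(b,b), clear(f,b), linked(b), linked(f), on(a), on(f)}
2. move(b,f)  →  {above(a), above(f), at(b), at(f), clear(a,a), clear(b,b), clear(b,f), linked(f), on(a), on(f)}
3. tag(b,a)  →  {above(a), above(b), above(f), at(b), at(f), clear(b,b), clear(b,f), linked(b), linked(f), on(a), on(f)}
optimal plan length = 3; 3 ≤ 4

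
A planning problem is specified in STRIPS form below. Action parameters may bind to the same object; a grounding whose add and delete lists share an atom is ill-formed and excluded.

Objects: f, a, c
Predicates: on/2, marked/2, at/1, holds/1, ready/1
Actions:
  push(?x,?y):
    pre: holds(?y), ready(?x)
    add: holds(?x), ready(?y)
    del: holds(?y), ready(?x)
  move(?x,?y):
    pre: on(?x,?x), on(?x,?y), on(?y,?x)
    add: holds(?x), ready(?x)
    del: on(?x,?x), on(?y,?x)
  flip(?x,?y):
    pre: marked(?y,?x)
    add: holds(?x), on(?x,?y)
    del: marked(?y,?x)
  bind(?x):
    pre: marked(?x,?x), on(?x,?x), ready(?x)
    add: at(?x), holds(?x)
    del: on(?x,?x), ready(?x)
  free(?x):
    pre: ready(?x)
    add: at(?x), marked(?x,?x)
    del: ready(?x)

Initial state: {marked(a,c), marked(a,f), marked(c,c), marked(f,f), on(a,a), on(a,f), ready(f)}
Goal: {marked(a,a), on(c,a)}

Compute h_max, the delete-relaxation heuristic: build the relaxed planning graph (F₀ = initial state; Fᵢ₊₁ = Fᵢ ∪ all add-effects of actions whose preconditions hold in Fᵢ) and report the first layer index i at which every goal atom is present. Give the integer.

F0 = init (7 atoms)
F1 = F0 ∪ {at(f), holds(a), holds(c), holds(f), on(c,a), on(c,c), on(f,a), on(f,f), ready(a)}  (16 atoms)
F2 = F1 ∪ {at(a), marked(a,a), ready(c)}  (19 atoms)
goal ⊆ F2  ⇒  h_max = 2

2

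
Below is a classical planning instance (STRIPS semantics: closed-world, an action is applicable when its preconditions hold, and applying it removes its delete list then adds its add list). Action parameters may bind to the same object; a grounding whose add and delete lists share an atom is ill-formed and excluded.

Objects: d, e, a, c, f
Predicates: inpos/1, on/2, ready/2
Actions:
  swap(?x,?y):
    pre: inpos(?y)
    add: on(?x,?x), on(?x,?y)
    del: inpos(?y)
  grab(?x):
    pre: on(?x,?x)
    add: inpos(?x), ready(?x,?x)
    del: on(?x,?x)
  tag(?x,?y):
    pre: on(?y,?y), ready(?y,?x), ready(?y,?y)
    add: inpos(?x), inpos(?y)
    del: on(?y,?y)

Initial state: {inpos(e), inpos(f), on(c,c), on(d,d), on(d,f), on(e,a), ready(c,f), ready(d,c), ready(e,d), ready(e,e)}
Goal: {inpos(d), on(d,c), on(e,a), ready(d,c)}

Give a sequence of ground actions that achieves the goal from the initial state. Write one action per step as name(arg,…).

1. grab(d)  →  {inpos(d), inpos(e), inpos(f), on(c,c), on(d,f), on(e,a), ready(c,f), ready(d,c), ready(d,d), ready(e,d), ready(e,e)}
2. grab(c)  →  {inpos(c), inpos(d), inpos(e), inpos(f), on(d,f), on(e,a), ready(c,c), ready(c,f), ready(d,c), ready(d,d), ready(e,d), ready(e,e)}
3. swap(d,c)  →  {inpos(d), inpos(e), inpos(f), on(d,c), on(d,d), on(d,f), on(e,a), ready(c,c), ready(c,f), ready(d,c), ready(d,d), ready(e,d), ready(e,e)}

grab(d); grab(c); swap(d,c)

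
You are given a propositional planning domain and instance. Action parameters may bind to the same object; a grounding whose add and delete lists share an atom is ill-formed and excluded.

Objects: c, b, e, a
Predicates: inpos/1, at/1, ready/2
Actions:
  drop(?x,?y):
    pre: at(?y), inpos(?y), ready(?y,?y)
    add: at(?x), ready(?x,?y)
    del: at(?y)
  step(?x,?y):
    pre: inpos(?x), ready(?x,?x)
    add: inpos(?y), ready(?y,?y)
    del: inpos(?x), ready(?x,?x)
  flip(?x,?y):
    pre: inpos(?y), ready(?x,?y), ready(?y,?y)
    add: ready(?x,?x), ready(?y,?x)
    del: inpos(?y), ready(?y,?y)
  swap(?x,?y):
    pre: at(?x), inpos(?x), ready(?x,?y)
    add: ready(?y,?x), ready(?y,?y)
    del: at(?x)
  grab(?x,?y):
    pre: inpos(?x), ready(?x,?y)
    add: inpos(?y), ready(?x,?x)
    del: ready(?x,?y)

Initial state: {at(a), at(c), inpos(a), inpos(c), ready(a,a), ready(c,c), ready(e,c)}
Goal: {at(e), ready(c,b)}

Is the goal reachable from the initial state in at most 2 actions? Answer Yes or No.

1. drop(b,c)  →  {at(a), at(b), inpos(a), inpos(c), ready(a,a), ready(b,c), ready(c,c), ready(e,c)}
2. drop(e,a)  →  {at(b), at(e), inpos(a), inpos(c), ready(a,a), ready(b,c), ready(c,c), ready(e,a), ready(e,c)}
3. flip(b,c)  →  {at(b), at(e), inpos(a), ready(a,a), ready(b,b), ready(b,c), ready(c,b), ready(e,a), ready(e,c)}
optimal plan length = 3; 3 > 2

No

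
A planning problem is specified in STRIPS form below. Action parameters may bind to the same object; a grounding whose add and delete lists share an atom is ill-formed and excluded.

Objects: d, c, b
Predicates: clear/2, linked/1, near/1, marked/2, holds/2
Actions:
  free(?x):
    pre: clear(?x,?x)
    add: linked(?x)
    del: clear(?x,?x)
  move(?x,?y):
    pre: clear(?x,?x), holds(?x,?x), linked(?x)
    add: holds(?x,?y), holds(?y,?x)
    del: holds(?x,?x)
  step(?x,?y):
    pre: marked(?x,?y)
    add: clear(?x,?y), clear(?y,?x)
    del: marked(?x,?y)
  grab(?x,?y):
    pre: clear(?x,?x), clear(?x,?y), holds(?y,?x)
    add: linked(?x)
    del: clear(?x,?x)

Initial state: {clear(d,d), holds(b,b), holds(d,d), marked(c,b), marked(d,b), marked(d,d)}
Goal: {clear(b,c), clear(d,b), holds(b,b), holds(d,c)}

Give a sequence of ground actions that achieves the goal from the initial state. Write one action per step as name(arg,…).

free(d); step(d,d); move(d,c); step(d,b); step(c,b)

1. free(d)  →  {holds(b,b), holds(d,d), linked(d), marked(c,b), marked(d,b), marked(d,d)}
2. step(d,d)  →  {clear(d,d), holds(b,b), holds(d,d), linked(d), marked(c,b), marked(d,b)}
3. move(d,c)  →  {clear(d,d), holds(b,b), holds(c,d), holds(d,c), linked(d), marked(c,b), marked(d,b)}
4. step(d,b)  →  {clear(b,d), clear(d,b), clear(d,d), holds(b,b), holds(c,d), holds(d,c), linked(d), marked(c,b)}
5. step(c,b)  →  {clear(b,c), clear(b,d), clear(c,b), clear(d,b), clear(d,d), holds(b,b), holds(c,d), holds(d,c), linked(d)}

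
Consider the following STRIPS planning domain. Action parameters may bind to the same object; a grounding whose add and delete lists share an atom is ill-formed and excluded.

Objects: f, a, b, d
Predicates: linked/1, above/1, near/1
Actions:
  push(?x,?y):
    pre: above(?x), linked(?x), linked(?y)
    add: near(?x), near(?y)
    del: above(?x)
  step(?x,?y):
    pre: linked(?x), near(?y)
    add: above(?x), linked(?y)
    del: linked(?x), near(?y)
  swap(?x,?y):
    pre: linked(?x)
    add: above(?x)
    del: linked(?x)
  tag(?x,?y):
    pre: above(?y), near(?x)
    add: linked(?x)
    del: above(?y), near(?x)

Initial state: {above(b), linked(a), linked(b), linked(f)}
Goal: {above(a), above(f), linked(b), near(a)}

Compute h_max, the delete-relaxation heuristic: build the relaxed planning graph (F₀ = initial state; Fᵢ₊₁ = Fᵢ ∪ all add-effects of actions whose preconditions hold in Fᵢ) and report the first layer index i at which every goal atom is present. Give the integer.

1

F0 = init (4 atoms)
F1 = F0 ∪ {above(a), above(f), near(a), near(b), near(f)}  (9 atoms)
goal ⊆ F1  ⇒  h_max = 1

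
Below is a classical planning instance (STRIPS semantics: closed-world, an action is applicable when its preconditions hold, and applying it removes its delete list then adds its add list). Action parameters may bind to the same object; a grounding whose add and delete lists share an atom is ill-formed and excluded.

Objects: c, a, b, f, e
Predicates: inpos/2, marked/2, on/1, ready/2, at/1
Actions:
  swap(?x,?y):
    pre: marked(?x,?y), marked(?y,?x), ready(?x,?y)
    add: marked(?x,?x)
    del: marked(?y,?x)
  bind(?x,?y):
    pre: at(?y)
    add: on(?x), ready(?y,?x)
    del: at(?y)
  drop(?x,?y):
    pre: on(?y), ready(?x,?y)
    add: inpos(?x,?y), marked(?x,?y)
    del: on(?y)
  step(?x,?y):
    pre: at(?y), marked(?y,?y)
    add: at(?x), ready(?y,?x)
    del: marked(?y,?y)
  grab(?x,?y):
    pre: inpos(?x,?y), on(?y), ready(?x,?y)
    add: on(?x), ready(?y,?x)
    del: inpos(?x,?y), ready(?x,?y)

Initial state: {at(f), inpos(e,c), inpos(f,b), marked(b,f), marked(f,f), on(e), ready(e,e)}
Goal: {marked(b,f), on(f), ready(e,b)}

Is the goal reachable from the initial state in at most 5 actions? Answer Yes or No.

Yes

1. step(e,f)  →  {at(e), at(f), inpos(e,c), inpos(f,b), marked(b,f), on(e), ready(e,e), ready(f,e)}
2. bind(b,e)  →  {at(f), inpos(e,c), inpos(f,b), marked(b,f), on(b), on(e), ready(e,b), ready(e,e), ready(f,e)}
3. bind(f,f)  →  {inpos(e,c), inpos(f,b), marked(b,f), on(b), on(e), on(f), ready(e,b), ready(e,e), ready(f,e), ready(f,f)}
optimal plan length = 3; 3 ≤ 5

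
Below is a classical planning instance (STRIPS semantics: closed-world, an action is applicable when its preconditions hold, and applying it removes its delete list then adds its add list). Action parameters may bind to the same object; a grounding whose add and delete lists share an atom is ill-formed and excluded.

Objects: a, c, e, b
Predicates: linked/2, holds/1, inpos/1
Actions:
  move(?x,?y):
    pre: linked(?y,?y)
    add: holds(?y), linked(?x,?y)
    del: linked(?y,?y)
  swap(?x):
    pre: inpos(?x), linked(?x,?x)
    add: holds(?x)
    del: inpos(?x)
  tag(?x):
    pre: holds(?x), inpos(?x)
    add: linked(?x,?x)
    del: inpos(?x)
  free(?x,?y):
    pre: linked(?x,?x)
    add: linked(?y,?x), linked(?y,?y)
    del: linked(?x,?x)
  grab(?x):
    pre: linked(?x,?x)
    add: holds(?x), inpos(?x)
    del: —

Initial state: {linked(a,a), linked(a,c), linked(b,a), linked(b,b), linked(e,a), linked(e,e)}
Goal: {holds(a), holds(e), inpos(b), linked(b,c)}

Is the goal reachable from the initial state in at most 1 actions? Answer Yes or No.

1. move(a,e)  →  {holds(e), linked(a,a), linked(a,c), linked(a,e), linked(b,a), linked(b,b), linked(e,a)}
2. move(c,a)  →  {holds(a), holds(e), linked(a,c), linked(a,e), linked(b,a), linked(b,b), linked(c,a), linked(e,a)}
3. free(b,c)  →  {holds(a), holds(e), linked(a,c), linked(a,e), linked(b,a), linked(c,a), linked(c,b), linked(c,c), linked(e,a)}
4. free(c,b)  →  {holds(a), holds(e), linked(a,c), linked(a,e), linked(b,a), linked(b,b), linked(b,c), linked(c,a), linked(c,b), linked(e,a)}
5. grab(b)  →  {holds(a), holds(b), holds(e), inpos(b), linked(a,c), linked(a,e), linked(b,a), linked(b,b), linked(b,c), linked(c,a), linked(c,b), linked(e,a)}
optimal plan length = 5; 5 > 1

No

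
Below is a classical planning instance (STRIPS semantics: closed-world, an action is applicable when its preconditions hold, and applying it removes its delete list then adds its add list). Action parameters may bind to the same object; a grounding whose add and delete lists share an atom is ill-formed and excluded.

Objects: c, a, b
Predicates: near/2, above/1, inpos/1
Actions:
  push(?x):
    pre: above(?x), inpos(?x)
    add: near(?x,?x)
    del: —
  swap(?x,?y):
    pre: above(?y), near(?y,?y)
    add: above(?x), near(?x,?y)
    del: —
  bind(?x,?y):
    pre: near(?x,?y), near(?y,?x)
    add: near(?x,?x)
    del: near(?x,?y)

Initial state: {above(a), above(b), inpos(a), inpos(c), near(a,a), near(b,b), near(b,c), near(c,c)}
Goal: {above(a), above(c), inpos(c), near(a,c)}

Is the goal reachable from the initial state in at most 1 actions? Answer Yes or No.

No

1. swap(c,a)  →  {above(a), above(b), above(c), inpos(a), inpos(c), near(a,a), near(b,b), near(b,c), near(c,a), near(c,c)}
2. swap(a,c)  →  {above(a), above(b), above(c), inpos(a), inpos(c), near(a,a), near(a,c), near(b,b), near(b,c), near(c,a), near(c,c)}
optimal plan length = 2; 2 > 1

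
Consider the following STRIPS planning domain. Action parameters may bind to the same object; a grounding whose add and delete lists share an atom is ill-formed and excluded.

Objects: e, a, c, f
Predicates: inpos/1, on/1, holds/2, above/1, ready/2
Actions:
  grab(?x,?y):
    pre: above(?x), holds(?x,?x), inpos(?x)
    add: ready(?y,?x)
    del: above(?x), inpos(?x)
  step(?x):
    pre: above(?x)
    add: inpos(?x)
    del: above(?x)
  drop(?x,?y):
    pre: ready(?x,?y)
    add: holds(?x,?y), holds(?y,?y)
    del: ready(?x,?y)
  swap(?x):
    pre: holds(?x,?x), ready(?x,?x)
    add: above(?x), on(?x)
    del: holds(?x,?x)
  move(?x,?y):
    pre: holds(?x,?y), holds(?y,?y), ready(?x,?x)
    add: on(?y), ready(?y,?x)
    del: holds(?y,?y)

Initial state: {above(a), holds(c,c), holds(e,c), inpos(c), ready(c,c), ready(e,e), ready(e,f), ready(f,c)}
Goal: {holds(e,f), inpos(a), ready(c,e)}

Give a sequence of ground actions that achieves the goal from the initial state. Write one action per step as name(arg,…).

1. step(a)  →  {holds(c,c), holds(e,c), inpos(a), inpos(c), ready(c,c), ready(e,e), ready(e,f), ready(f,c)}
2. drop(e,f)  →  {holds(c,c), holds(e,c), holds(e,f), holds(f,f), inpos(a), inpos(c), ready(c,c), ready(e,e), ready(f,c)}
3. move(e,c)  →  {holds(e,c), holds(e,f), holds(f,f), inpos(a), inpos(c), on(c), ready(c,c), ready(c,e), ready(e,e), ready(f,c)}

step(a); drop(e,f); move(e,c)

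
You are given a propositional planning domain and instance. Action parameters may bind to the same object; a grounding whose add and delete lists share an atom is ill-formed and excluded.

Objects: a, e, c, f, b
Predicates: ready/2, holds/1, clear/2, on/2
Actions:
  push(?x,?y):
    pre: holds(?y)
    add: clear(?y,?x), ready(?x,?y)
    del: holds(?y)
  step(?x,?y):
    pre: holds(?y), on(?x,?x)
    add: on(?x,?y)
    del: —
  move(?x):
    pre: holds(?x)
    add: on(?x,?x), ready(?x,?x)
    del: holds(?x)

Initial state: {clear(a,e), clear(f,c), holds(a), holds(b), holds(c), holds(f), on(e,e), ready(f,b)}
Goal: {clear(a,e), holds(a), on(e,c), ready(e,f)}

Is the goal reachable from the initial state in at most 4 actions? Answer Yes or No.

Yes

1. push(e,f)  →  {clear(a,e), clear(f,c), clear(f,e), holds(a), holds(b), holds(c), on(e,e), ready(e,f), ready(f,b)}
2. step(e,c)  →  {clear(a,e), clear(f,c), clear(f,e), holds(a), holds(b), holds(c), on(e,c), on(e,e), ready(e,f), ready(f,b)}
optimal plan length = 2; 2 ≤ 4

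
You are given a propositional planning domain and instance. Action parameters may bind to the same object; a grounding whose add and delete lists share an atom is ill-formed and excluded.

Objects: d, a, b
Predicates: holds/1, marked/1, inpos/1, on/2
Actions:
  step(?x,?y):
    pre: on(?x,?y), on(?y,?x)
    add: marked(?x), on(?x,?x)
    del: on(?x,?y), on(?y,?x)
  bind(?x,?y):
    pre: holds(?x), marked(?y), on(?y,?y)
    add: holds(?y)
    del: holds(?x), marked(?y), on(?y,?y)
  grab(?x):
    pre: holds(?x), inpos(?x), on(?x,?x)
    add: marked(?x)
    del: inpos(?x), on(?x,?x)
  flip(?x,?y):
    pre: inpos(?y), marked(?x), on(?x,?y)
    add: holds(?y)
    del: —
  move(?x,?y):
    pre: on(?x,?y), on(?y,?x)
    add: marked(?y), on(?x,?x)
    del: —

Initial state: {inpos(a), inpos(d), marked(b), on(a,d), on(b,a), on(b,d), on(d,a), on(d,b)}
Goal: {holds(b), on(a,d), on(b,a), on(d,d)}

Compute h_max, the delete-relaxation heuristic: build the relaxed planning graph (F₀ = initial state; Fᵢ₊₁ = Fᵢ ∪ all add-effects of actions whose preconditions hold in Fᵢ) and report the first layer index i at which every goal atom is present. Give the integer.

2

F0 = init (8 atoms)
F1 = F0 ∪ {holds(a), holds(d), marked(a), marked(d), on(a,a), on(b,b), on(d,d)}  (15 atoms)
F2 = F1 ∪ {holds(b)}  (16 atoms)
goal ⊆ F2  ⇒  h_max = 2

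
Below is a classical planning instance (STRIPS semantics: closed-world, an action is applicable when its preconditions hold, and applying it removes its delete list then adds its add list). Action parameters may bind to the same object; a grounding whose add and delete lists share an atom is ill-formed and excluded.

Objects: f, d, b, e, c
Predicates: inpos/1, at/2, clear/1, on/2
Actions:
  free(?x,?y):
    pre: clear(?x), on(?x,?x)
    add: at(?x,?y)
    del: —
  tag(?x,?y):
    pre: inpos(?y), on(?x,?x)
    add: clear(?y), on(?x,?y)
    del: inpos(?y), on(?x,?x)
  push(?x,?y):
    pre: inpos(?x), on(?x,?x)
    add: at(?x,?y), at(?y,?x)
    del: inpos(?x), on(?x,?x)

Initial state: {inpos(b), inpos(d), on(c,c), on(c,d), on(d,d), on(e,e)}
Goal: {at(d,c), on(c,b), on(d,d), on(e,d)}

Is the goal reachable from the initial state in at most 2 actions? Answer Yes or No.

No

1. tag(e,d)  →  {clear(d), inpos(b), on(c,c), on(c,d), on(d,d), on(e,d)}
2. free(d,c)  →  {at(d,c), clear(d), inpos(b), on(c,c), on(c,d), on(d,d), on(e,d)}
3. tag(c,b)  →  {at(d,c), clear(b), clear(d), on(c,b), on(c,d), on(d,d), on(e,d)}
optimal plan length = 3; 3 > 2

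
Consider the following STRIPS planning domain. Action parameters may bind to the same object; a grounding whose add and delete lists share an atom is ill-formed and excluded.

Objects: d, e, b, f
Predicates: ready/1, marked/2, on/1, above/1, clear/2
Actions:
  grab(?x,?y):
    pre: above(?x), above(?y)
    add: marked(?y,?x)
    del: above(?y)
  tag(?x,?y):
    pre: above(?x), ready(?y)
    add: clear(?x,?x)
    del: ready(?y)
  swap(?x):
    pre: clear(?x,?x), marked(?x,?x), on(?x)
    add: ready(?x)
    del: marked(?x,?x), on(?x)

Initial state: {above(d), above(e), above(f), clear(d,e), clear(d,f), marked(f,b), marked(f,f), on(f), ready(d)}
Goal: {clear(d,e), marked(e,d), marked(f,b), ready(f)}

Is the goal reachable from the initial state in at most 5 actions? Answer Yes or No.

Yes

1. grab(d,e)  →  {above(d), above(f), clear(d,e), clear(d,f), marked(e,d), marked(f,b), marked(f,f), on(f), ready(d)}
2. tag(f,d)  →  {above(d), above(f), clear(d,e), clear(d,f), clear(f,f), marked(e,d), marked(f,b), marked(f,f), on(f)}
3. swap(f)  →  {above(d), above(f), clear(d,e), clear(d,f), clear(f,f), marked(e,d), marked(f,b), ready(f)}
optimal plan length = 3; 3 ≤ 5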